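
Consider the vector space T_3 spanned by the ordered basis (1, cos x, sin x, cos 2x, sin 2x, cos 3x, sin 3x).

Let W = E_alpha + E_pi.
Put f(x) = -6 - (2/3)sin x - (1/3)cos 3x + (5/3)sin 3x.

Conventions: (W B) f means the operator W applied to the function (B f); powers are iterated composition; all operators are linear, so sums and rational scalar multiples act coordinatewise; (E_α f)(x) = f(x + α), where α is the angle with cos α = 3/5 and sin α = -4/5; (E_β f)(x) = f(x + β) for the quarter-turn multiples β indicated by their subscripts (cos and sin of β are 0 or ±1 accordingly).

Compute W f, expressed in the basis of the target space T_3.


E_alpha f = -6 + (8/15)cos x - (2/5)sin x - (103/375)cos 3x - (629/375)sin 3x
E_pi f = -6 + (2/3)sin x + (1/3)cos 3x - (5/3)sin 3x
(E_alpha + E_pi) f = -12 + (8/15)cos x + (4/15)sin x + (22/375)cos 3x - (418/125)sin 3x

the result is g(x) = -12 + (8/15)cos x + (4/15)sin x + (22/375)cos 3x - (418/125)sin 3x


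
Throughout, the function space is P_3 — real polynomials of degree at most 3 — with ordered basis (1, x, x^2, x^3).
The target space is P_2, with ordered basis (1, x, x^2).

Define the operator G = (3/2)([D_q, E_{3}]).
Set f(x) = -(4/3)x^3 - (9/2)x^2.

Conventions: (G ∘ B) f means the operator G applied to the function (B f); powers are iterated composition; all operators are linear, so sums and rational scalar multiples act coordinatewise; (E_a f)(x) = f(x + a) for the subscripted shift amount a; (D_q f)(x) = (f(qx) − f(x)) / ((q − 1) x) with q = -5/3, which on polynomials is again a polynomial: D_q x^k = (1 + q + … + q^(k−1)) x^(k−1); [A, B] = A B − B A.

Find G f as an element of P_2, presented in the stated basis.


E_{3} f = -(4/3)x^3 - (33/2)x^2 - 63x - 153/2
D_q E_{3} f = -(76/27)x^2 + 11x - 63
D_q f = -(76/27)x^2 + 3x
E_{3} D_q f = -(76/27)x^2 - (125/9)x - 49/3
[D_q, E_{3}] f = (224/9)x - 140/3
((3/2)([D_q, E_{3}])) f = (112/3)x - 70

the result is g(x) = (112/3)x - 70


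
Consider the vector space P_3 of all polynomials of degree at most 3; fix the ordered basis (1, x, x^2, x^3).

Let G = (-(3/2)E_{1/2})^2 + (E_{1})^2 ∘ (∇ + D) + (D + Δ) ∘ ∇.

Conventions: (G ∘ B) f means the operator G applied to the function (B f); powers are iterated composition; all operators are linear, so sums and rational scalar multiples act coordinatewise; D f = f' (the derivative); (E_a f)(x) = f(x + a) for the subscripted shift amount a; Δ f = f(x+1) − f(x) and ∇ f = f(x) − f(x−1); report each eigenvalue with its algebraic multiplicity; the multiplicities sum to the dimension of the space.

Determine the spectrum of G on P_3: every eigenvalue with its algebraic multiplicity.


λ = 9/4 (multiplicity 4)

image of 1: 9/4
image of x: (9/4)x + 17/4
image of x^2: (9/4)x^2 + (17/2)x + 53/4
image of x^3: (9/4)x^3 + (51/4)x^2 + (159/4)x + 73/4
the matrix is upper triangular; its diagonal is (9/4, 9/4, 9/4, 9/4)
for a triangular matrix the eigenvalues are the diagonal entries, with algebraic multiplicity their repetition count


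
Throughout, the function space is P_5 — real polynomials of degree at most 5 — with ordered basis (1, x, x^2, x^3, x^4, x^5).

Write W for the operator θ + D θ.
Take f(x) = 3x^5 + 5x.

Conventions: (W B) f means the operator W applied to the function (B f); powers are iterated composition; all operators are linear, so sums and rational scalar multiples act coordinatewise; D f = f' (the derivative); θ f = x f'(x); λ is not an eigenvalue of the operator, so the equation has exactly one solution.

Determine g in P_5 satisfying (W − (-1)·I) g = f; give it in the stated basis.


write g with unknown coordinates in the stated basis and equate coefficients in (W − (-1)·I) g = f
solving from the highest basis element down gives g = (1/2)x^5 - (5/2)x^4 + 10x^3 - 30x^2 + (125/2)x - 125/2
check: W g = (5/2)x^5 + (5/2)x^4 - 10x^3 + 30x^2 - (115/2)x + 125/2
so W g − (-1)·g = 3x^5 + 5x = f ✓

the image equals g(x) = (1/2)x^5 - (5/2)x^4 + 10x^3 - 30x^2 + (125/2)x - 125/2


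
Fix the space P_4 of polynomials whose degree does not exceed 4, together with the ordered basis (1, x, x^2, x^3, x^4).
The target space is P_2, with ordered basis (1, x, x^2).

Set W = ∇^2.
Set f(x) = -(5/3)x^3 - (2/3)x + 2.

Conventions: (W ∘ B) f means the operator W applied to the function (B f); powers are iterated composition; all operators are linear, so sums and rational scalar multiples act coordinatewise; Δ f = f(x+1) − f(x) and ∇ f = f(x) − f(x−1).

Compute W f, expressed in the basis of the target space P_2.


the image equals g(x) = -10x + 10

∇ f = -5x^2 + 5x - 7/3
∇ ∇ f = -10x + 10


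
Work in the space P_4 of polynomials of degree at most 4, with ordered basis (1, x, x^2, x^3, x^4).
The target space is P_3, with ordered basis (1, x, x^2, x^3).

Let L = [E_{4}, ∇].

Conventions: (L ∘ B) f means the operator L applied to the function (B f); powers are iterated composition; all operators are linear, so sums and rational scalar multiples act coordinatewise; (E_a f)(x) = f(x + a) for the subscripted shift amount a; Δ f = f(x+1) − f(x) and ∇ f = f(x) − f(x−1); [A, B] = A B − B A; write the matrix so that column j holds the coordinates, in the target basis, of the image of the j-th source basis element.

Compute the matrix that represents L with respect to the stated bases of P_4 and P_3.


the matrix is [[0, 0, 0, 0, 0]; [0, 0, 0, 0, 0]; [0, 0, 0, 0, 0]; [0, 0, 0, 0, 0]] (rows listed top to bottom)

image of 1: 0
image of x: 0
image of x^2: 0
image of x^3: 0
image of x^4: 0
each image's coordinates form column j of the matrix


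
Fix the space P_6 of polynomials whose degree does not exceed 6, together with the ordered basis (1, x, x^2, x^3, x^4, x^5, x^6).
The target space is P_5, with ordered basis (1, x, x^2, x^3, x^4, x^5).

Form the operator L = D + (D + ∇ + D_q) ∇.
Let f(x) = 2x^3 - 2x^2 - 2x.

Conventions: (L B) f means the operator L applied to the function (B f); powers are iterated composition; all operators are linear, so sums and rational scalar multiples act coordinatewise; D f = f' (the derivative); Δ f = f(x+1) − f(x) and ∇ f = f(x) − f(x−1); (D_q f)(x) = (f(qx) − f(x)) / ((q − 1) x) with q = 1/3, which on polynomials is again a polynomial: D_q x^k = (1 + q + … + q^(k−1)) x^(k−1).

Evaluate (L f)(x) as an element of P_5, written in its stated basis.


g(x) = 6x^2 + 28x - 38

D f = 6x^2 - 4x - 2
∇ f = 6x^2 - 10x + 2
D ∇ f = 12x - 10
∇ ∇ f = 12x - 16
D_q ∇ f = 8x - 10
(D + ∇ + D_q) ∇ f = 32x - 36
(D + (D + ∇ + D_q) ∇) f = 6x^2 + 28x - 38


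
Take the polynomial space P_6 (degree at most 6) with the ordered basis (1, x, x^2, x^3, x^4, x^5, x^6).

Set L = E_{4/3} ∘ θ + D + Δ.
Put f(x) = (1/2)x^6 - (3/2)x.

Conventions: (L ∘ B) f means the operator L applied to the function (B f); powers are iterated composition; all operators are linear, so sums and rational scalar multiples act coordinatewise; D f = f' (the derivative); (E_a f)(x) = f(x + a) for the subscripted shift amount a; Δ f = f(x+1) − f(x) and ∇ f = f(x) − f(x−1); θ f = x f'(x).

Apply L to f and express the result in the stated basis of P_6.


the result is g(x) = 3x^6 + 30x^5 + (175/2)x^4 + (1370/9)x^3 + (2695/18)x^2 + (4177/54)x + 6005/486

θ f = 3x^6 - (3/2)x
E_{4/3} θ f = 3x^6 + 24x^5 + 80x^4 + (1280/9)x^3 + (1280/9)x^2 + (4015/54)x + 3610/243
D f = 3x^5 - 3/2
Δ f = 3x^5 + (15/2)x^4 + 10x^3 + (15/2)x^2 + 3x - 1
(E_{4/3} ∘ θ + D + Δ) f = 3x^6 + 30x^5 + (175/2)x^4 + (1370/9)x^3 + (2695/18)x^2 + (4177/54)x + 6005/486


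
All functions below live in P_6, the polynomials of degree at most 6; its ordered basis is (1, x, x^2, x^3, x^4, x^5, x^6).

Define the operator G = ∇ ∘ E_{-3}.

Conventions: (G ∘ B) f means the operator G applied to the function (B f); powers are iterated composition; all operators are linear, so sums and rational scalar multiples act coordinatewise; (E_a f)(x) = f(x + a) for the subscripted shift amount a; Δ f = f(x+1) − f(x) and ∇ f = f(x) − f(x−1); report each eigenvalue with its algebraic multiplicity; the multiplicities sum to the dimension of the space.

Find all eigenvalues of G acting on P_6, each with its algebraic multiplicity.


image of 1: 0
image of x: 1
image of x^2: 2x - 7
image of x^3: 3x^2 - 21x + 37
image of x^4: 4x^3 - 42x^2 + 148x - 175
image of x^5: 5x^4 - 70x^3 + 370x^2 - 875x + 781
image of x^6: 6x^5 - 105x^4 + 740x^3 - 2625x^2 + 4686x - 3367
the matrix is upper triangular; its diagonal is (0, 0, 0, 0, 0, 0, 0)
for a triangular matrix the eigenvalues are the diagonal entries, with algebraic multiplicity their repetition count

λ = 0 (multiplicity 7)


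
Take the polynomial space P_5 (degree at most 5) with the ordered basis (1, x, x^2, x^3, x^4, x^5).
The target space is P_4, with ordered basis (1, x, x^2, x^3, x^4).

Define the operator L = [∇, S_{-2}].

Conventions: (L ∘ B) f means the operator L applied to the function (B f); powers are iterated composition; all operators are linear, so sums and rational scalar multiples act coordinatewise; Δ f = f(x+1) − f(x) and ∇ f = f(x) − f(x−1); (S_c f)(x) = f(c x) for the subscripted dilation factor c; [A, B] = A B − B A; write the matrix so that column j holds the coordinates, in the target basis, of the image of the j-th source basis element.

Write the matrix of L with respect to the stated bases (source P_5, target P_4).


image of 1: 0
image of x: -3
image of x^2: 12x - 3
image of x^3: -36x^2 + 18x - 9
image of x^4: 96x^3 - 72x^2 + 72x - 15
image of x^5: -240x^4 + 240x^3 - 360x^2 + 150x - 33
each image's coordinates form column j of the matrix

the matrix is [[0, -3, -3, -9, -15, -33]; [0, 0, 12, 18, 72, 150]; [0, 0, 0, -36, -72, -360]; [0, 0, 0, 0, 96, 240]; [0, 0, 0, 0, 0, -240]] (rows listed top to bottom)


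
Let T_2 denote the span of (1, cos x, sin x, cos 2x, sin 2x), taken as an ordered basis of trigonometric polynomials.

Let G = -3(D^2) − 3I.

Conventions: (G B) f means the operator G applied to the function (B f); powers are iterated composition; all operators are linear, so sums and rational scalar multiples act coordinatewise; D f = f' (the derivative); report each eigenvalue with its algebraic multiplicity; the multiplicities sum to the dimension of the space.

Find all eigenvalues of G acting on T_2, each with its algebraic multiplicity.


image of 1: -3
image of cos x: 0
image of sin x: 0
image of cos 2x: 9cos 2x
image of sin 2x: 9sin 2x
the matrix is diagonal; its diagonal is (-3, 0, 0, 9, 9)
for a triangular matrix the eigenvalues are the diagonal entries, with algebraic multiplicity their repetition count

λ = -3 (multiplicity 1), λ = 0 (multiplicity 2), λ = 9 (multiplicity 2)


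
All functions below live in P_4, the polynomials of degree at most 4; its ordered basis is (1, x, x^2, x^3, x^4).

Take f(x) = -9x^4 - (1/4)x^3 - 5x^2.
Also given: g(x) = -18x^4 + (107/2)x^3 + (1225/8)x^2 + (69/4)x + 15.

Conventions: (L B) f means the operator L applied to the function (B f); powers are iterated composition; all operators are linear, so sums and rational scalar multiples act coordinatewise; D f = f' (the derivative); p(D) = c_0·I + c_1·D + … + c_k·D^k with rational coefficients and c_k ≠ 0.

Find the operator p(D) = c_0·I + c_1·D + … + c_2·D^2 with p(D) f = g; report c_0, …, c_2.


D^0 f = -9x^4 - (1/4)x^3 - 5x^2
D^1 f = -36x^3 - (3/4)x^2 - 10x
D^2 f = -108x^2 - (3/2)x - 10
matching coefficients of g against c_0 f + c_1 Df + … from the top degree down determines the c_i
solution: c_0 = 2, c_1 = -3/2, c_2 = -3/2

c_0 = 2, c_1 = -3/2, c_2 = -3/2


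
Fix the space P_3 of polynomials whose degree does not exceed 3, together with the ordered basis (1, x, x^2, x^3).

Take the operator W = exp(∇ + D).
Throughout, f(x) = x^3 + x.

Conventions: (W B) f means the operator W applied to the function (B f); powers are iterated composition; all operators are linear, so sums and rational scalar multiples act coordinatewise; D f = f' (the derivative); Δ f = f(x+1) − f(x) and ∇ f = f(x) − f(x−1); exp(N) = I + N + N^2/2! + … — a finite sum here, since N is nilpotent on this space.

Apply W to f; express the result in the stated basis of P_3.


order-1 term: 6x^2 - 3x + 3
order-2 term: 12x - 6
order-3 term: 8
the series for exp(∇ + D) f terminates at order 3
exp(∇ + D) f = x^3 + 6x^2 + 10x + 5

g(x) = x^3 + 6x^2 + 10x + 5


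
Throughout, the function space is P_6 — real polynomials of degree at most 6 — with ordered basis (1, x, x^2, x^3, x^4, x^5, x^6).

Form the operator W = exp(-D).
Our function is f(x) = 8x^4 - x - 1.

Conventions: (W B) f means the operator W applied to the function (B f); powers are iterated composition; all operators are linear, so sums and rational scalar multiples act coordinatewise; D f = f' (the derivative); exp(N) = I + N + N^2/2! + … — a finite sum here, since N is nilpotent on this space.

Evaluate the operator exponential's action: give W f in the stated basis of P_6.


the image equals g(x) = 8x^4 - 32x^3 + 48x^2 - 33x + 8

order-1 term: -32x^3 + 1
order-2 term: 48x^2
order-3 term: -32x
order-4 term: 8
the series for exp(-D) f terminates at order 4
exp(-D) f = 8x^4 - 32x^3 + 48x^2 - 33x + 8


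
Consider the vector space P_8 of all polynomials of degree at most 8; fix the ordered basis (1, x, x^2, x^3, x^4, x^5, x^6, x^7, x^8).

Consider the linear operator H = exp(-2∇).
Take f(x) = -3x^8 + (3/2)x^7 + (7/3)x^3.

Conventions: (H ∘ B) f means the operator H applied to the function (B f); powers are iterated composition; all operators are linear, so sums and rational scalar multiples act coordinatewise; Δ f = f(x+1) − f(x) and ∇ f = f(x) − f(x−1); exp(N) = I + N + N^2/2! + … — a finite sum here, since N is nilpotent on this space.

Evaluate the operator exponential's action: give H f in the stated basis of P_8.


the image equals g(x) = -3x^8 + (99/2)x^7 - 525x^6 + 3885x^5 - 20895x^4 + (243628/3)x^3 - 218435x^2 + 366693x - 873379/3

order-1 term: 48x^7 - 189x^6 + 399x^5 - 525x^4 + 441x^3 - 245x^2 + 83x - 41/3
order-2 term: -336x^6 + 2142x^5 - 6510x^4 + 11550x^3 - 12306x^2 + 7378x - 1930
order-3 term: 1344x^5 - 10500x^4 + 36120x^3 - 66780x^2 + 65352x - 80444/3
order-4 term: -3360x^4 + 27720x^3 - 92400x^2 + 145320x - 90048
order-5 term: 5376x^3 - 41328x^2 + 112560x - 107520
order-6 term: -5376x^2 + 32928x - 53088
order-7 term: 3072x - 10944
order-8 term: -768
the series for exp(-2∇) f terminates at order 8
exp(-2∇) f = -3x^8 + (99/2)x^7 - 525x^6 + 3885x^5 - 20895x^4 + (243628/3)x^3 - 218435x^2 + 366693x - 873379/3


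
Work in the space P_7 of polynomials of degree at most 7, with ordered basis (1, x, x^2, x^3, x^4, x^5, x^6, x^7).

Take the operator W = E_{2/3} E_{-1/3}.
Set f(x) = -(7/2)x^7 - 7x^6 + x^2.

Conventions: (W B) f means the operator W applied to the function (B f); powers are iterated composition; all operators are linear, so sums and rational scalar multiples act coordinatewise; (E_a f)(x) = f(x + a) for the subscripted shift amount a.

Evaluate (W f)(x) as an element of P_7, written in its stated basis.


E_{-1/3} f = -(7/2)x^7 + (7/6)x^6 + (35/6)x^5 - (385/54)x^4 + (595/162)x^3 + (1/162)x^2 - (769/1458)x + 451/4374
E_{2/3} E_{-1/3} f = -(7/2)x^7 - (91/6)x^6 - (133/6)x^5 - (875/54)x^4 - (1085/162)x^3 - (97/162)x^2 + (671/1458)x + 437/4374

the image equals g(x) = -(7/2)x^7 - (91/6)x^6 - (133/6)x^5 - (875/54)x^4 - (1085/162)x^3 - (97/162)x^2 + (671/1458)x + 437/4374


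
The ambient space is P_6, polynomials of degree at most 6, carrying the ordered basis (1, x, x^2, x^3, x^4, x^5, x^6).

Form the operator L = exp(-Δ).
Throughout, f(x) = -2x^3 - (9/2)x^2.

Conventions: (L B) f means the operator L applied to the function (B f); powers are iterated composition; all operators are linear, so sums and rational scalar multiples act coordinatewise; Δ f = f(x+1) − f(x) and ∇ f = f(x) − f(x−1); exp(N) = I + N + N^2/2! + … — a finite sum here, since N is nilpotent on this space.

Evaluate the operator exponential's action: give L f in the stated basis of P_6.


g(x) = -2x^3 + (3/2)x^2 + 9x - 2

order-1 term: 6x^2 + 15x + 13/2
order-2 term: -6x - 21/2
order-3 term: 2
the series for exp(-Δ) f terminates at order 3
exp(-Δ) f = -2x^3 + (3/2)x^2 + 9x - 2


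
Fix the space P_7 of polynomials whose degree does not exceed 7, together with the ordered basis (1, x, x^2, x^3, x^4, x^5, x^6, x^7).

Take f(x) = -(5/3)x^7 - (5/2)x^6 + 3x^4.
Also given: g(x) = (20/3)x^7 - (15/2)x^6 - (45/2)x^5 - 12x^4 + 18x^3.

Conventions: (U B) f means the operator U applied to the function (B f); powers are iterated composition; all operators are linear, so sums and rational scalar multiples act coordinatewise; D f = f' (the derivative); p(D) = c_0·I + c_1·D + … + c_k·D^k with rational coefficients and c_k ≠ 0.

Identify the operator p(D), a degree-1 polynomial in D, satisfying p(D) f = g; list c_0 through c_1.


c_0 = -4, c_1 = 3/2

D^0 f = -(5/3)x^7 - (5/2)x^6 + 3x^4
D^1 f = -(35/3)x^6 - 15x^5 + 12x^3
matching coefficients of g against c_0 f + c_1 Df + … from the top degree down determines the c_i
solution: c_0 = -4, c_1 = 3/2


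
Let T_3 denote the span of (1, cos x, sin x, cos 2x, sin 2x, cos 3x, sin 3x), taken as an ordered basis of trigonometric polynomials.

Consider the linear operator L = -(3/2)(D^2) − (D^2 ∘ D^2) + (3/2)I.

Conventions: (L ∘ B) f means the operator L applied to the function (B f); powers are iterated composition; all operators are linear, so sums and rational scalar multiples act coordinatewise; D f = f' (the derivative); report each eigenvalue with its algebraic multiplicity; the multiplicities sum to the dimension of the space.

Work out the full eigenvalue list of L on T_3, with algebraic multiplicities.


image of 1: 3/2
image of cos x: 2cos x
image of sin x: 2sin x
image of cos 2x: -(17/2)cos 2x
image of sin 2x: -(17/2)sin 2x
image of cos 3x: -66cos 3x
image of sin 3x: -66sin 3x
the matrix is diagonal; its diagonal is (3/2, 2, 2, -17/2, -17/2, -66, -66)
for a triangular matrix the eigenvalues are the diagonal entries, with algebraic multiplicity their repetition count

λ = -66 (multiplicity 2), λ = -17/2 (multiplicity 2), λ = 3/2 (multiplicity 1), λ = 2 (multiplicity 2)


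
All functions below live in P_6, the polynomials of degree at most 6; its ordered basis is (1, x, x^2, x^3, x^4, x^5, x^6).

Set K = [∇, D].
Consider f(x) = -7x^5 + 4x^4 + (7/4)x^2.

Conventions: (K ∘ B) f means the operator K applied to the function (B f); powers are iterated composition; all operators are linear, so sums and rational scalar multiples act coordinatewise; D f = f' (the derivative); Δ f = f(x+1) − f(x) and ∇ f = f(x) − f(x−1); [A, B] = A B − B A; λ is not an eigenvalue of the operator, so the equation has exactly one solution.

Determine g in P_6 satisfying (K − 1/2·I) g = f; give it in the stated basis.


write g with unknown coordinates in the stated basis and equate coefficients in (K − 1/2·I) g = f
solving from the highest basis element down gives g = 14x^5 - 8x^4 - (7/2)x^2
check: K g = 0
so K g − 1/2·g = -7x^5 + 4x^4 + (7/4)x^2 = f ✓

the image equals g(x) = 14x^5 - 8x^4 - (7/2)x^2


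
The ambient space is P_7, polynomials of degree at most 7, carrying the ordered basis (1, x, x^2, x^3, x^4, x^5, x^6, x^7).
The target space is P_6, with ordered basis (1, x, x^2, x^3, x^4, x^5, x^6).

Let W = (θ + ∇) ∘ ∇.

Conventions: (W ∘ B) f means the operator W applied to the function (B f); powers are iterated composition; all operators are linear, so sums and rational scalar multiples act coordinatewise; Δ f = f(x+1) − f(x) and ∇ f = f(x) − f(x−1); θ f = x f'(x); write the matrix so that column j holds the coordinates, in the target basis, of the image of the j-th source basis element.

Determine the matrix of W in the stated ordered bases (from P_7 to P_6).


the matrix is [[0, 0, 2, -6, 14, -30, 62, -126]; [0, 0, 2, 3, -20, 65, -174, 427]; [0, 0, 0, 6, 0, -40, 180, -588]; [0, 0, 0, 0, 12, -10, -60, 385]; [0, 0, 0, 0, 0, 20, -30, -70]; [0, 0, 0, 0, 0, 0, 30, -63]; [0, 0, 0, 0, 0, 0, 0, 42]] (rows listed top to bottom)

image of 1: 0
image of x: 0
image of x^2: 2x + 2
image of x^3: 6x^2 + 3x - 6
image of x^4: 12x^3 - 20x + 14
image of x^5: 20x^4 - 10x^3 - 40x^2 + 65x - 30
image of x^6: 30x^5 - 30x^4 - 60x^3 + 180x^2 - 174x + 62
image of x^7: 42x^6 - 63x^5 - 70x^4 + 385x^3 - 588x^2 + 427x - 126
each image's coordinates form column j of the matrix


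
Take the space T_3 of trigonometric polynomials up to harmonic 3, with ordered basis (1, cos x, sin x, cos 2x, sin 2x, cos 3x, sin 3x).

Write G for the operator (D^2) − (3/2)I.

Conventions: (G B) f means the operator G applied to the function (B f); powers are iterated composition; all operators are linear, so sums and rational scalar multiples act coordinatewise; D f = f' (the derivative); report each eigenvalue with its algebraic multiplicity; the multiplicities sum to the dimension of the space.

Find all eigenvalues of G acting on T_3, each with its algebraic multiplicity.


λ = -21/2 (multiplicity 2), λ = -11/2 (multiplicity 2), λ = -5/2 (multiplicity 2), λ = -3/2 (multiplicity 1)

image of 1: -3/2
image of cos x: -(5/2)cos x
image of sin x: -(5/2)sin x
image of cos 2x: -(11/2)cos 2x
image of sin 2x: -(11/2)sin 2x
image of cos 3x: -(21/2)cos 3x
image of sin 3x: -(21/2)sin 3x
the matrix is diagonal; its diagonal is (-3/2, -5/2, -5/2, -11/2, -11/2, -21/2, -21/2)
for a triangular matrix the eigenvalues are the diagonal entries, with algebraic multiplicity their repetition count


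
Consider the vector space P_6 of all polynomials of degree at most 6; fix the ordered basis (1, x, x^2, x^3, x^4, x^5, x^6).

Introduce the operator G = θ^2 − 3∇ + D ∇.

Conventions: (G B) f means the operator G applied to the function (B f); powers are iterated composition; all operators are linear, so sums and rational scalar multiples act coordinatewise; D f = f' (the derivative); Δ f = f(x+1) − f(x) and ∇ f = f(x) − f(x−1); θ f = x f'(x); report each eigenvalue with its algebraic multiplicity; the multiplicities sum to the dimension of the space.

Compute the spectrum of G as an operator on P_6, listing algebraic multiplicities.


image of 1: 0
image of x: x - 3
image of x^2: 4x^2 - 6x + 5
image of x^3: 9x^3 - 9x^2 + 15x - 6
image of x^4: 16x^4 - 12x^3 + 30x^2 - 24x + 7
image of x^5: 25x^5 - 15x^4 + 50x^3 - 60x^2 + 35x - 8
image of x^6: 36x^6 - 18x^5 + 75x^4 - 120x^3 + 105x^2 - 48x + 9
the matrix is upper triangular; its diagonal is (0, 1, 4, 9, 16, 25, 36)
for a triangular matrix the eigenvalues are the diagonal entries, with algebraic multiplicity their repetition count

λ = 0 (multiplicity 1), λ = 1 (multiplicity 1), λ = 4 (multiplicity 1), λ = 9 (multiplicity 1), λ = 16 (multiplicity 1), λ = 25 (multiplicity 1), λ = 36 (multiplicity 1)


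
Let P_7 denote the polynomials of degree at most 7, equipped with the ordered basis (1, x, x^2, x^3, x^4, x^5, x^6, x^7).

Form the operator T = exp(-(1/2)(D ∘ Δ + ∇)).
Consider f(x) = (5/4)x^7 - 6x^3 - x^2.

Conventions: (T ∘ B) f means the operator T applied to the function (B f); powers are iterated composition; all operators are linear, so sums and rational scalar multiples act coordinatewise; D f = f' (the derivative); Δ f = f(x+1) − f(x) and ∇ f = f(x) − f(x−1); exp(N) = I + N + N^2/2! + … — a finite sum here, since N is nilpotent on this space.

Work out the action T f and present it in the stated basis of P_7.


g(x) = (5/4)x^7 - (35/8)x^6 - (105/16)x^5 - (1925/32)x^4 + (6791/64)x^3 + (16039/128)x^2 + (63253/256)x - 26423/512

order-1 term: -(35/8)x^6 - (105/8)x^5 - (175/2)x^4 - (525/8)x^3 - (279/4)x^2 - (95/8)x + 15/2
order-2 term: (105/16)x^5 + (525/16)x^4 + (3325/16)x^3 + (5775/16)x^2 + (8363/16)x + 2829/16
order-3 term: -(175/32)x^4 - (525/16)x^3 - (5775/32)x^2 - (2625/8)x - 9881/32
order-4 term: (175/64)x^3 + (525/32)x^2 + (4375/64)x + 2625/32
order-5 term: -(105/128)x^2 - (525/128)x - 1225/128
order-6 term: (35/256)x + 105/256
order-7 term: -5/512
the series for exp(-(1/2)(D ∘ Δ + ∇)) f terminates at order 7
exp(-(1/2)(D ∘ Δ + ∇)) f = (5/4)x^7 - (35/8)x^6 - (105/16)x^5 - (1925/32)x^4 + (6791/64)x^3 + (16039/128)x^2 + (63253/256)x - 26423/512


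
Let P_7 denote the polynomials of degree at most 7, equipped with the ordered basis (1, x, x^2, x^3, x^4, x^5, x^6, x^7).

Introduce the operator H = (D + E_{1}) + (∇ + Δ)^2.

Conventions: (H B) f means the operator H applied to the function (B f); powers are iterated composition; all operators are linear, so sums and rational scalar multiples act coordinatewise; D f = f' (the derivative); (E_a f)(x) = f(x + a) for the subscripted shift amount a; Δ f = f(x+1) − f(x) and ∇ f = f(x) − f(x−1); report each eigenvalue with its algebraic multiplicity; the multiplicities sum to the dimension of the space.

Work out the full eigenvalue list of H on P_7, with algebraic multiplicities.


λ = 1 (multiplicity 8)

image of 1: 1
image of x: x + 2
image of x^2: x^2 + 4x + 9
image of x^3: x^3 + 6x^2 + 27x + 1
image of x^4: x^4 + 8x^3 + 54x^2 + 4x + 33
image of x^5: x^5 + 10x^4 + 90x^3 + 10x^2 + 165x + 1
image of x^6: x^6 + 12x^5 + 135x^4 + 20x^3 + 495x^2 + 6x + 129
image of x^7: x^7 + 14x^6 + 189x^5 + 35x^4 + 1155x^3 + 21x^2 + 903x + 1
the matrix is upper triangular; its diagonal is (1, 1, 1, 1, 1, 1, 1, 1)
for a triangular matrix the eigenvalues are the diagonal entries, with algebraic multiplicity their repetition count


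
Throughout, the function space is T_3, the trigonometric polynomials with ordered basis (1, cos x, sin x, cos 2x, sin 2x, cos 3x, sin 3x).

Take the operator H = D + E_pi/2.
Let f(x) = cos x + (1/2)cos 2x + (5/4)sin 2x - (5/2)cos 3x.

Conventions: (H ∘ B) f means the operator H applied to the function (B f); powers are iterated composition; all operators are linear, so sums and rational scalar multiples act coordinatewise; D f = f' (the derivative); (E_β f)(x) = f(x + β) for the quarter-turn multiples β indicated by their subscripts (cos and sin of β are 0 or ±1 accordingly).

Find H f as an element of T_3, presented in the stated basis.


D f = -sin x + (5/2)cos 2x - sin 2x + (15/2)sin 3x
E_pi/2 f = -sin x - (1/2)cos 2x - (5/4)sin 2x - (5/2)sin 3x
(D + E_pi/2) f = -2sin x + 2cos 2x - (9/4)sin 2x + 5sin 3x

the result is g(x) = -2sin x + 2cos 2x - (9/4)sin 2x + 5sin 3x


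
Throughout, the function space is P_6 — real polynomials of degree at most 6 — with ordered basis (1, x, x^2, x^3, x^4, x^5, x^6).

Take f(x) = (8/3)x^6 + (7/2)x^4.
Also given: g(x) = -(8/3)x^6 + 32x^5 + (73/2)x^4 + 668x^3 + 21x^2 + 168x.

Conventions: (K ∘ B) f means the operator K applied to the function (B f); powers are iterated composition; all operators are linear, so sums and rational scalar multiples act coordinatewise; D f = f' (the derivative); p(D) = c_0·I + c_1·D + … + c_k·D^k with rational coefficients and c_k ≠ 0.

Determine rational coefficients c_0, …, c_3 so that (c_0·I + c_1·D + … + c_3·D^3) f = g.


D^0 f = (8/3)x^6 + (7/2)x^4
D^1 f = 16x^5 + 14x^3
D^2 f = 80x^4 + 42x^2
D^3 f = 320x^3 + 84x
matching coefficients of g against c_0 f + c_1 Df + … from the top degree down determines the c_i
solution: c_0 = -1, c_1 = 2, c_2 = 1/2, c_3 = 2

p(D) = -I + 2·D + (1/2)·D^2 + 2·D^3, i.e. c_0 = -1, c_1 = 2, c_2 = 1/2, c_3 = 2


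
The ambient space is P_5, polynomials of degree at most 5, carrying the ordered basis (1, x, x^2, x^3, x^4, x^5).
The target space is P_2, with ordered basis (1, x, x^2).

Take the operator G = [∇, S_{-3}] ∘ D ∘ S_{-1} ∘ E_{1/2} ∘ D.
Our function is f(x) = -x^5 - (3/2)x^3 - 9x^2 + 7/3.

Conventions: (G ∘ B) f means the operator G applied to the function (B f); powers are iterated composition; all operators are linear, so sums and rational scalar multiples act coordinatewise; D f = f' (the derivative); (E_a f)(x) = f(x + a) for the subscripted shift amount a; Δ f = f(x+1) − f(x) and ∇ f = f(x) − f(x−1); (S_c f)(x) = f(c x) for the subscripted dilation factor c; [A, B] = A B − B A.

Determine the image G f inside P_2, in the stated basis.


the image equals g(x) = 2160x^2 - 720x + 416

D f = -5x^4 - (9/2)x^2 - 18x
E_{1/2} D f = -5x^4 - 10x^3 - 12x^2 - 25x - 167/16
S_{-1} E_{1/2} D f = -5x^4 + 10x^3 - 12x^2 + 25x - 167/16
D (S_{-1} ∘ E_{1/2} ∘ D) f = -20x^3 + 30x^2 - 24x + 25
S_{-3} D (S_{-1} ∘ E_{1/2} ∘ D) f = 540x^3 + 270x^2 + 72x + 25
∇ S_{-3} D (S_{-1} ∘ E_{1/2} ∘ D) f = 1620x^2 - 1080x + 342
∇ D (S_{-1} ∘ E_{1/2} ∘ D) f = -60x^2 + 120x - 74
S_{-3} ∇ D (S_{-1} ∘ E_{1/2} ∘ D) f = -540x^2 - 360x - 74
[∇, S_{-3}] D (S_{-1} ∘ E_{1/2} ∘ D) f = 2160x^2 - 720x + 416


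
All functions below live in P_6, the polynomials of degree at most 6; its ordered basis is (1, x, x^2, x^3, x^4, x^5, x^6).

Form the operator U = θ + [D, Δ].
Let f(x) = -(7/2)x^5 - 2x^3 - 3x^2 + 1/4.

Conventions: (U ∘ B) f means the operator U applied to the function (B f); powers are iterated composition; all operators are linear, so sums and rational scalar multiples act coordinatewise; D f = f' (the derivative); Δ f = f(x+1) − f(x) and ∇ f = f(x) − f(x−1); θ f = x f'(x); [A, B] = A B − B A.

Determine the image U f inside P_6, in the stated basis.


θ f = -(35/2)x^5 - 6x^3 - 6x^2
Δ f = -(35/2)x^4 - 35x^3 - 41x^2 - (59/2)x - 17/2
D Δ f = -70x^3 - 105x^2 - 82x - 59/2
D f = -(35/2)x^4 - 6x^2 - 6x
Δ D f = -70x^3 - 105x^2 - 82x - 59/2
[D, Δ] f = 0
(θ + [D, Δ]) f = -(35/2)x^5 - 6x^3 - 6x^2

the image equals g(x) = -(35/2)x^5 - 6x^3 - 6x^2


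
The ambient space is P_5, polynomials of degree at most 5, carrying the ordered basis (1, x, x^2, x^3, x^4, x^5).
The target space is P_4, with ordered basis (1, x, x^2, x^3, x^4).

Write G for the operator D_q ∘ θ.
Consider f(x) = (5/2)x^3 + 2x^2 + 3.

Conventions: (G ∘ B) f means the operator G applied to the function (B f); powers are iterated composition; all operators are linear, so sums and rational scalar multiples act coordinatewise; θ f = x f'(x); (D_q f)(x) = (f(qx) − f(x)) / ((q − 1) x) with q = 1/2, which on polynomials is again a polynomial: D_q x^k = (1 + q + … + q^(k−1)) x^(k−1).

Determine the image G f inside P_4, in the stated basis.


θ f = (15/2)x^3 + 4x^2
D_q θ f = (105/8)x^2 + 6x

g(x) = (105/8)x^2 + 6x


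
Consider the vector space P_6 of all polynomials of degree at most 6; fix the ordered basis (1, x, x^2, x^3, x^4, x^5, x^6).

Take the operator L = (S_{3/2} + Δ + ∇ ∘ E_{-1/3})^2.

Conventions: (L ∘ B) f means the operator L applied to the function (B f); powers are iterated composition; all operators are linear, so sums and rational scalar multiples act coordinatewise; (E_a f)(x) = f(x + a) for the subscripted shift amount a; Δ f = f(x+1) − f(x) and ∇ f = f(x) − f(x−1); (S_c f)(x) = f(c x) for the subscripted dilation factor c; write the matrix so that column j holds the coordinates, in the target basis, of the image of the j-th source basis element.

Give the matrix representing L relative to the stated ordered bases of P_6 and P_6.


the matrix is [[1, 5, 35/6, 79/12, 9283/216, -55255/1296, 863165/2592]; [0, 9/4, 15, 57/4, 111/2, 26255/144, -17495/144]; [0, 0, 81/16, 135/4, 75/4, 1985/8, 12815/32]; [0, 0, 0, 729/64, 135/2, 55/8, 6595/8]; [0, 0, 0, 0, 6561/256, 2025/16, -1425/32]; [0, 0, 0, 0, 0, 59049/1024, 3645/16]; [0, 0, 0, 0, 0, 0, 531441/4096]] (rows listed top to bottom)

image of 1: 1
image of x: (9/4)x + 5
image of x^2: (81/16)x^2 + 15x + 35/6
image of x^3: (729/64)x^3 + (135/4)x^2 + (57/4)x + 79/12
image of x^4: (6561/256)x^4 + (135/2)x^3 + (75/4)x^2 + (111/2)x + 9283/216
image of x^5: (59049/1024)x^5 + (2025/16)x^4 + (55/8)x^3 + (1985/8)x^2 + (26255/144)x - 55255/1296
image of x^6: (531441/4096)x^6 + (3645/16)x^5 - (1425/32)x^4 + (6595/8)x^3 + (12815/32)x^2 - (17495/144)x + 863165/2592
each image's coordinates form column j of the matrix


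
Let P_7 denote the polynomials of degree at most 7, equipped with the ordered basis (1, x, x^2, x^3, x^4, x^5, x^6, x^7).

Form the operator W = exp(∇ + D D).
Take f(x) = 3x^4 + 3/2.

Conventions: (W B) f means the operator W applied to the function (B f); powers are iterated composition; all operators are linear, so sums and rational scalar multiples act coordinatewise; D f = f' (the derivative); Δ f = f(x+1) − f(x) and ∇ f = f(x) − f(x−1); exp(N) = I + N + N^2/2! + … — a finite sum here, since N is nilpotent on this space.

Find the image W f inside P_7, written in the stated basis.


order-1 term: 12x^3 + 18x^2 + 12x - 3
order-2 term: 18x^2 + 36x + 21
order-3 term: 12x + 18
order-4 term: 3
the series for exp(∇ + D D) f terminates at order 4
exp(∇ + D D) f = 3x^4 + 12x^3 + 36x^2 + 60x + 81/2

the image equals g(x) = 3x^4 + 12x^3 + 36x^2 + 60x + 81/2


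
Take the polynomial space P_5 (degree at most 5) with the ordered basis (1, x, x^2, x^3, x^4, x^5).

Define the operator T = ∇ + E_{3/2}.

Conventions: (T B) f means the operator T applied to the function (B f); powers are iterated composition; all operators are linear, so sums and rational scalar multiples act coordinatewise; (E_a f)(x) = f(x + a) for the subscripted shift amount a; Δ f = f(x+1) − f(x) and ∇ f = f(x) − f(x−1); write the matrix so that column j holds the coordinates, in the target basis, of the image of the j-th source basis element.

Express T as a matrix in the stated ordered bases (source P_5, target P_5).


image of 1: 1
image of x: x + 5/2
image of x^2: x^2 + 5x + 5/4
image of x^3: x^3 + (15/2)x^2 + (15/4)x + 35/8
image of x^4: x^4 + 10x^3 + (15/2)x^2 + (35/2)x + 65/16
image of x^5: x^5 + (25/2)x^4 + (25/2)x^3 + (175/4)x^2 + (325/16)x + 275/32
each image's coordinates form column j of the matrix

the matrix is [[1, 5/2, 5/4, 35/8, 65/16, 275/32]; [0, 1, 5, 15/4, 35/2, 325/16]; [0, 0, 1, 15/2, 15/2, 175/4]; [0, 0, 0, 1, 10, 25/2]; [0, 0, 0, 0, 1, 25/2]; [0, 0, 0, 0, 0, 1]] (rows listed top to bottom)


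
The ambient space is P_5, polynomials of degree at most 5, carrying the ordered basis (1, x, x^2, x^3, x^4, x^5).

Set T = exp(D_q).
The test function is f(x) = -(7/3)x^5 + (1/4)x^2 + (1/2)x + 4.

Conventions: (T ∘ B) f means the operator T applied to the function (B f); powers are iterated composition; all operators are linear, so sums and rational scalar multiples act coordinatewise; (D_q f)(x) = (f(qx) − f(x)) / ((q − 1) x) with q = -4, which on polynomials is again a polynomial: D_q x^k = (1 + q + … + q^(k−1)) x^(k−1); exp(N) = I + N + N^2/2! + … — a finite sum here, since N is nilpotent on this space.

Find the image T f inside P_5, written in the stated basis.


order-1 term: -(1435/3)x^4 - (3/4)x + 1/2
order-2 term: (24395/2)x^3 - 3/8
order-3 term: (317135/6)x^2
order-4 term: -(317135/8)x
order-5 term: -63427/8
the series for exp(D_q) f terminates at order 5
exp(D_q) f = -(7/3)x^5 - (1435/3)x^4 + (24395/2)x^3 + (634273/12)x^2 - (317137/8)x - 31697/4

g(x) = -(7/3)x^5 - (1435/3)x^4 + (24395/2)x^3 + (634273/12)x^2 - (317137/8)x - 31697/4


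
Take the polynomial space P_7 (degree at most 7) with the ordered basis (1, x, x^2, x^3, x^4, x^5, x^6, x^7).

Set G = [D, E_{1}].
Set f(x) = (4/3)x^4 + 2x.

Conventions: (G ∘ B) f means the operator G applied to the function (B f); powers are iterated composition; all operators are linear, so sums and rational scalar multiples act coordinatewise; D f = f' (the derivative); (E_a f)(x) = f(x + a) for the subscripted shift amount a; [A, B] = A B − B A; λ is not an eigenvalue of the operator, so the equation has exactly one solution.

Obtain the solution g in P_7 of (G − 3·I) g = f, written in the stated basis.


g(x) = -(4/9)x^4 - (2/3)x

write g with unknown coordinates in the stated basis and equate coefficients in (G − 3·I) g = f
solving from the highest basis element down gives g = -(4/9)x^4 - (2/3)x
check: G g = 0
so G g − 3·g = (4/3)x^4 + 2x = f ✓


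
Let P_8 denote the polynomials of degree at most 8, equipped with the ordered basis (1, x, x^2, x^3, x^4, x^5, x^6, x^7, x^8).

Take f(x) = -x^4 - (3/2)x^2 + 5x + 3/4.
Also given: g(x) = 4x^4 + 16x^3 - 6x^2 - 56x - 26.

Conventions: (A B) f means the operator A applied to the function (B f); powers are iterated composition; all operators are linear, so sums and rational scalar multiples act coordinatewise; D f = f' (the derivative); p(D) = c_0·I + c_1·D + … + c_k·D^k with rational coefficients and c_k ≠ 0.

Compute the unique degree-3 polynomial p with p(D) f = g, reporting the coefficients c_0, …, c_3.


D^0 f = -x^4 - (3/2)x^2 + 5x + 3/4
D^1 f = -4x^3 - 3x + 5
D^2 f = -12x^2 - 3
D^3 f = -24x
matching coefficients of g against c_0 f + c_1 Df + … from the top degree down determines the c_i
solution: c_0 = -4, c_1 = -4, c_2 = 1, c_3 = 2

p(D) = -4·I − 4·D + D^2 + 2·D^3, i.e. c_0 = -4, c_1 = -4, c_2 = 1, c_3 = 2


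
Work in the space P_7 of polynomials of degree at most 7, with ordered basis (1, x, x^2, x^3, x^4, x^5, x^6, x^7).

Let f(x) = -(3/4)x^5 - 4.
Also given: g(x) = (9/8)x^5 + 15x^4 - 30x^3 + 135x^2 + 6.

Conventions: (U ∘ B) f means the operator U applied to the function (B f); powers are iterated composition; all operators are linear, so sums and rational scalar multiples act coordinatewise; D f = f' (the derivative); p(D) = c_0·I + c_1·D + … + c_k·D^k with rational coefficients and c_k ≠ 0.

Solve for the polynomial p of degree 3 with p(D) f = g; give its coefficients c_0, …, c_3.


D^0 f = -(3/4)x^5 - 4
D^1 f = -(15/4)x^4
D^2 f = -15x^3
D^3 f = -45x^2
matching coefficients of g against c_0 f + c_1 Df + … from the top degree down determines the c_i
solution: c_0 = -3/2, c_1 = -4, c_2 = 2, c_3 = -3

c_0 = -3/2, c_1 = -4, c_2 = 2, c_3 = -3


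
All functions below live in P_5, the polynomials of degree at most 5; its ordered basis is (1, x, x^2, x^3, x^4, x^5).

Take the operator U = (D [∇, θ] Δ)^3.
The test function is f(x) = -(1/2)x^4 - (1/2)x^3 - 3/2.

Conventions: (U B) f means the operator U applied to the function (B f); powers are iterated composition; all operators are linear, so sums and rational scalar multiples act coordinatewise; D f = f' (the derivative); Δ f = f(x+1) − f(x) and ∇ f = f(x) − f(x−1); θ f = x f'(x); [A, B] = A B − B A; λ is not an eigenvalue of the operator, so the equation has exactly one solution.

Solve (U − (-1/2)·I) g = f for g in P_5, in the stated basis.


write g with unknown coordinates in the stated basis and equate coefficients in (U − (-1/2)·I) g = f
solving from the highest basis element down gives g = -x^4 - x^3 - 3
check: U g = 0
so U g − (-1/2)·g = -(1/2)x^4 - (1/2)x^3 - 3/2 = f ✓

the image equals g(x) = -x^4 - x^3 - 3


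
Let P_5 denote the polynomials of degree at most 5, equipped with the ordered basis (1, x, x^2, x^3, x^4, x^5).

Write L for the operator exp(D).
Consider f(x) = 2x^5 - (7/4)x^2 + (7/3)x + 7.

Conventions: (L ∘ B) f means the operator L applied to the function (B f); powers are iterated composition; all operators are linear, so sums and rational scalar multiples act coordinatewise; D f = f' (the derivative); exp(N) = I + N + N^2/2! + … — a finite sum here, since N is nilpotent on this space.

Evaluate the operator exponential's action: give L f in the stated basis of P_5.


order-1 term: 10x^4 - (7/2)x + 7/3
order-2 term: 20x^3 - 7/4
order-3 term: 20x^2
order-4 term: 10x
order-5 term: 2
the series for exp(D) f terminates at order 5
exp(D) f = 2x^5 + 10x^4 + 20x^3 + (73/4)x^2 + (53/6)x + 115/12

g(x) = 2x^5 + 10x^4 + 20x^3 + (73/4)x^2 + (53/6)x + 115/12


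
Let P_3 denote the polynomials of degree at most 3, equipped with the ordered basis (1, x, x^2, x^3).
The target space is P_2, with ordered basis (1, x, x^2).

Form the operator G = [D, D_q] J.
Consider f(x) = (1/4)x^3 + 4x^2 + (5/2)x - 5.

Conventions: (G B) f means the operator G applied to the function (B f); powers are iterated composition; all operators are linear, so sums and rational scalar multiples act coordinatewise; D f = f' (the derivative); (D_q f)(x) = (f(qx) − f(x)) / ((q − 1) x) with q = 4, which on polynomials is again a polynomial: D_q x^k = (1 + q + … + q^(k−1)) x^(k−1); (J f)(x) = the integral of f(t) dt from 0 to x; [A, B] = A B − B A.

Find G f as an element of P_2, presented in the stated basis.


the result is g(x) = (171/16)x^2 + 36x + 15/4

J f = (1/16)x^4 + (4/3)x^3 + (5/4)x^2 - 5x
D_q J f = (85/16)x^3 + 28x^2 + (25/4)x - 5
D D_q J f = (255/16)x^2 + 56x + 25/4
D J f = (1/4)x^3 + 4x^2 + (5/2)x - 5
D_q D J f = (21/4)x^2 + 20x + 5/2
[D, D_q] J f = (171/16)x^2 + 36x + 15/4
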